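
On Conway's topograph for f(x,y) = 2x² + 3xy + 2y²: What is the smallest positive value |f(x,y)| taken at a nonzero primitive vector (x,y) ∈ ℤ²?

translate: b→-1 (≡3 mod 4), so (2,3,2)→(2,-1,1)
flip: (2,-1,1)→(1,1,2)
reduced (well bottom): (1,1,2) with a≤c, −a<b≤a
well minimum = a = 1

1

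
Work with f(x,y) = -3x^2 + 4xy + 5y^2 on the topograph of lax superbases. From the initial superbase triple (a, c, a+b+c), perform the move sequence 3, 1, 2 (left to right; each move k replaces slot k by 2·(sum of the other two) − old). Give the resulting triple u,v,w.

start (-3,5,6) = (f(1,0),f(0,1),f(1,1))
replace slot 3: 2·((-3)+5) − 6 = -2 → (-3,5,-2)
replace slot 1: 2·(5+(-2)) − (-3) = 9 → (9,5,-2)
replace slot 2: 2·(9+(-2)) − 5 = 9 → (9,9,-2)

9,9,-2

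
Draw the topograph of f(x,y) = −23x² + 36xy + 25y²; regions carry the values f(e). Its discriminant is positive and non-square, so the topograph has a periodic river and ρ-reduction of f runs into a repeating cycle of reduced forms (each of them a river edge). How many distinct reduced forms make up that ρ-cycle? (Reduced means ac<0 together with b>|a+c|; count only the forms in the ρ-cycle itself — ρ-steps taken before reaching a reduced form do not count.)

D = 3596, ⌊√D⌋ = 59
river: ρ → (25,14,-34)
river: ρ → (-34,54,5)
river: ρ → (5,56,-23)
river: ρ → (-23,36,25)
ρ-cycle length = 4 (tail of 0 descent steps not counted)

4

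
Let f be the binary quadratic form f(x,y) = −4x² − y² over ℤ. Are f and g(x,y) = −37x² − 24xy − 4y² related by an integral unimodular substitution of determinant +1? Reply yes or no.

D₁ = -16, D₂ = -16
f is negative-definite; reduce −f:
−f: flip: (4,0,1)→(1,0,4)
−f: reduced (well bottom): (1,0,4) with a≤c, −a<b≤a
flip sign back: reduced form of f is (-1,0,-4)
g is negative-definite; reduce −g:
−g: flip: (37,24,4)→(4,-24,37)
−g: translate: b→0 (≡-24 mod 8), so (4,-24,37)→(4,0,1)
−g: flip: (4,0,1)→(1,0,4)
−g: reduced (well bottom): (1,0,4) with a≤c, −a<b≤a
flip sign back: reduced form of g is (-1,0,-4)
reduced forms (-1, 0, -4) vs (-1, 0, -4) ⇒ equivalent

yes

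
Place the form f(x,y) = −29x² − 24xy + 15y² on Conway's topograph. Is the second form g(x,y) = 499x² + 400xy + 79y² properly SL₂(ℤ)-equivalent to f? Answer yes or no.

D₁ = 2316, D₂ = 2316
river cycle of f (length 6): (15, 24, -29), (-29, 34, 10), (10, 46, -5), (-5, 44, 19), (19, 32, -17), (-17, 36, 15)
river cycle of g (length 6): (10, 46, -5), (-5, 44, 19), (19, 32, -17), (-17, 36, 15), (15, 24, -29), (-29, 34, 10)
cycles coincide ⇒ equivalent

yes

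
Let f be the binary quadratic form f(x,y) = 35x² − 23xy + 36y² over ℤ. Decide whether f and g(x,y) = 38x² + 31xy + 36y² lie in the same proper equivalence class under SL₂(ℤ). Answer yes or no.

D₁ = -4511, D₂ = -4511
f: reduced (well bottom): (35,-23,36) with a≤c, −a<b≤a
g: flip: (38,31,36)→(36,-31,38)
g: reduced (well bottom): (36,-31,38) with a≤c, −a<b≤a
reduced forms (35, -23, 36) vs (36, -31, 38) ⇒ inequivalent

no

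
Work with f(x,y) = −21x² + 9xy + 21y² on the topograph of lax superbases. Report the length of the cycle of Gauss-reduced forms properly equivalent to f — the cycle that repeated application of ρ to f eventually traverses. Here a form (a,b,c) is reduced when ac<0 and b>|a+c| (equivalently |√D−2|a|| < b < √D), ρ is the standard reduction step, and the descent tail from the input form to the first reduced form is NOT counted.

D = 1845, ⌊√D⌋ = 42
river: ρ → (21,33,-9)
river: ρ → (-9,39,9)
river: ρ → (9,33,-21)
river: ρ → (-21,9,21)
ρ-cycle length = 4 (tail of 0 descent steps not counted)

4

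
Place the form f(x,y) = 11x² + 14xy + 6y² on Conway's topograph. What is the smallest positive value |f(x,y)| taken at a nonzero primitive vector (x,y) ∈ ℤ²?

translate: b→-8 (≡14 mod 22), so (11,14,6)→(11,-8,3)
flip: (11,-8,3)→(3,8,11)
translate: b→2 (≡8 mod 6), so (3,8,11)→(3,2,6)
reduced (well bottom): (3,2,6) with a≤c, −a<b≤a
well minimum = a = 3

3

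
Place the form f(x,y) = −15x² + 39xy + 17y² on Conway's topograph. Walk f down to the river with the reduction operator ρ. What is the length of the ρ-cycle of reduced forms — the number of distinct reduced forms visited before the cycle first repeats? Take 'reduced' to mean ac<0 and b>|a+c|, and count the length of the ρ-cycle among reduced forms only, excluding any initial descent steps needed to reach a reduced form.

D = 2541, ⌊√D⌋ = 50
river: ρ → (17,29,-25)
river: ρ → (-25,21,21)
river: ρ → (21,21,-25)
river: ρ → (-25,29,17)
river: ρ → (17,39,-15)
river: ρ → (-15,21,35)
river: ρ → (35,49,-1)
river: ρ → (-1,49,35)
river: ρ → (35,21,-15)
river: ρ → (-15,39,17)
ρ-cycle length = 10 (tail of 0 descent steps not counted)

10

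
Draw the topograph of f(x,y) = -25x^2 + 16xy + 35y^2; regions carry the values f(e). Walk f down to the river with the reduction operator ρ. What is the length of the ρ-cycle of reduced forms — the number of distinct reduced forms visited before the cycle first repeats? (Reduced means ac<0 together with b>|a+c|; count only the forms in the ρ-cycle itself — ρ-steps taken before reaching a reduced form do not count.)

D = 3756, ⌊√D⌋ = 61
river: ρ → (35,54,-6)
river: ρ → (-6,54,35)
river: ρ → (35,16,-25)
river: ρ → (-25,34,26)
river: ρ → (26,18,-33)
river: ρ → (-33,48,11)
river: ρ → (11,40,-49)
river: ρ → (-49,58,2)
river: ρ → (2,58,-49)
river: ρ → (-49,40,11)
river: ρ → (11,48,-33)
river: ρ → (-33,18,26)
river: ρ → (26,34,-25)
river: ρ → (-25,16,35)
ρ-cycle length = 14 (tail of 0 descent steps not counted)

14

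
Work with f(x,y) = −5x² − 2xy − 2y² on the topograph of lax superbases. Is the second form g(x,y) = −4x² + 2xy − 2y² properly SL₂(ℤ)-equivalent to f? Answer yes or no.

D₁ = -36, D₂ = -28
discriminants differ ⇒ not SL₂(ℤ)-equivalent

no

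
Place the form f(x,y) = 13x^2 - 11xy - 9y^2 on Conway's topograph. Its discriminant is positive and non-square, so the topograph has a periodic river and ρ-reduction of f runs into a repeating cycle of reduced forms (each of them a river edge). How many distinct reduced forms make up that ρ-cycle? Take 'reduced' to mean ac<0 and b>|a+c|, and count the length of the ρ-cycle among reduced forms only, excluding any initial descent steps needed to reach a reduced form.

D = 589, ⌊√D⌋ = 24
descent: ρ → (-9,11,13)  [lands on river]
river: ρ → (13,15,-7)
river: ρ → (-7,13,15)
river: ρ → (15,17,-5)
river: ρ → (-5,23,3)
river: ρ → (3,19,-19)
river: ρ → (-19,19,3)
river: ρ → (3,23,-5)
river: ρ → (-5,17,15)
river: ρ → (15,13,-7)
river: ρ → (-7,15,13)
river: ρ → (13,11,-9)
river: ρ → (-9,7,15)
river: ρ → (15,23,-1)
river: ρ → (-1,23,15)
river: ρ → (15,7,-9)
ρ-cycle length = 16 (tail of 1 descent step not counted)

16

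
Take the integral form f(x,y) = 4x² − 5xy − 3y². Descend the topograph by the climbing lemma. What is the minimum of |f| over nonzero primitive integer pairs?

descent: ρ → (-3,5,4)  [lands on river]
river: ρ → (4,3,-4)
river: ρ → (-4,5,3)
river: ρ → (3,7,-2)
river: ρ → (-2,5,6)
river: ρ → (6,7,-1)
river: ρ → (-1,7,6)
river: ρ → (6,5,-2)
river: ρ → (-2,7,3)
river: ρ → (3,5,-4)
river: ρ → (-4,3,4)
river: ρ → (4,5,-3)
river: ρ → (-3,7,2)
river: ρ → (2,5,-6)
river: ρ → (-6,7,1)
river: ρ → (1,7,-6)
river: ρ → (-6,5,2)
river: ρ → (2,7,-3)
closes: descent 1, river 18
min |a| on river = 1

1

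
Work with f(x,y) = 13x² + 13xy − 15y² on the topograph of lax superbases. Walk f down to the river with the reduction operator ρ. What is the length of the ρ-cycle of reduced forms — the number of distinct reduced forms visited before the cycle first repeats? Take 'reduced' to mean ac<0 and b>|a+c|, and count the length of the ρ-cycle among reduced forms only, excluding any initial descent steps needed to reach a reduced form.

D = 949, ⌊√D⌋ = 30
river: ρ → (-15,17,11)
river: ρ → (11,27,-5)
river: ρ → (-5,23,21)
river: ρ → (21,19,-7)
river: ρ → (-7,23,15)
river: ρ → (15,7,-15)
river: ρ → (-15,23,7)
river: ρ → (7,19,-21)
river: ρ → (-21,23,5)
river: ρ → (5,27,-11)
river: ρ → (-11,17,15)
river: ρ → (15,13,-13)
river: ρ → (-13,13,15)
river: ρ → (15,17,-11)
river: ρ → (-11,27,5)
river: ρ → (5,23,-21)
river: ρ → (-21,19,7)
river: ρ → (7,23,-15)
river: ρ → (-15,7,15)
river: ρ → (15,23,-7)
river: ρ → (-7,19,21)
river: ρ → (21,23,-5)
river: ρ → (-5,27,11)
river: ρ → (11,17,-15)
river: ρ → (-15,13,13)
river: ρ → (13,13,-15)
ρ-cycle length = 26 (tail of 0 descent steps not counted)

26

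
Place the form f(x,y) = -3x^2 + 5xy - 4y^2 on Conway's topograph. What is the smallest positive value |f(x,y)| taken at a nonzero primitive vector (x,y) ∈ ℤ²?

translate: b→1 (≡-5 mod 6), so (3,-5,4)→(3,1,2)
flip: (3,1,2)→(2,-1,3)
reduced (well bottom): (2,-1,3) with a≤c, −a<b≤a
well minimum |f| = |-2| = 2 (negative-definite)

2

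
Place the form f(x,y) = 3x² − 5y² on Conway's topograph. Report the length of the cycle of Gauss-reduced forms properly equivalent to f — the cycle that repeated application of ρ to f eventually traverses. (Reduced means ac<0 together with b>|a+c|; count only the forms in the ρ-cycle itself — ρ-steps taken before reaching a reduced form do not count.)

D = 60, ⌊√D⌋ = 7
descent: ρ → (-5,0,3)
descent: ρ → (3,6,-2)  [lands on river]
river: ρ → (-2,6,3)
ρ-cycle length = 2 (tail of 2 descent steps not counted)

2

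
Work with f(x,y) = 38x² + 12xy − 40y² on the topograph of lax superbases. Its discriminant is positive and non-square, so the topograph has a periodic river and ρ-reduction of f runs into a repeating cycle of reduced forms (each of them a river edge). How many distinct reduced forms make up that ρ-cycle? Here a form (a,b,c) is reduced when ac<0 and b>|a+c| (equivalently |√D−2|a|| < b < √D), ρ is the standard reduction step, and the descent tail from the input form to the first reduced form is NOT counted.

D = 6224, ⌊√D⌋ = 78
river: ρ → (-40,68,10)
river: ρ → (10,72,-26)
river: ρ → (-26,32,50)
river: ρ → (50,68,-8)
river: ρ → (-8,76,14)
river: ρ → (14,64,-38)
river: ρ → (-38,12,40)
river: ρ → (40,68,-10)
river: ρ → (-10,72,26)
river: ρ → (26,32,-50)
river: ρ → (-50,68,8)
river: ρ → (8,76,-14)
river: ρ → (-14,64,38)
river: ρ → (38,12,-40)
ρ-cycle length = 14 (tail of 0 descent steps not counted)

14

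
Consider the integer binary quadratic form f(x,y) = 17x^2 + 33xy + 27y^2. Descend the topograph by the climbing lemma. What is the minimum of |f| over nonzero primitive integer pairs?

translate: b→-1 (≡33 mod 34), so (17,33,27)→(17,-1,11)
flip: (17,-1,11)→(11,1,17)
reduced (well bottom): (11,1,17) with a≤c, −a<b≤a
well minimum = a = 11

11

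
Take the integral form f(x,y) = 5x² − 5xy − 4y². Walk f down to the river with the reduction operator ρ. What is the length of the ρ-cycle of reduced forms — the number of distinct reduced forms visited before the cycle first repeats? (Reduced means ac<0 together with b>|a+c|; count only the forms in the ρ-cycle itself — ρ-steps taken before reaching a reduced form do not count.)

D = 105, ⌊√D⌋ = 10
descent: ρ → (-4,5,5)  [lands on river]
river: ρ → (5,5,-4)
river: ρ → (-4,3,6)
river: ρ → (6,9,-1)
river: ρ → (-1,9,6)
river: ρ → (6,3,-4)
ρ-cycle length = 6 (tail of 1 descent step not counted)

6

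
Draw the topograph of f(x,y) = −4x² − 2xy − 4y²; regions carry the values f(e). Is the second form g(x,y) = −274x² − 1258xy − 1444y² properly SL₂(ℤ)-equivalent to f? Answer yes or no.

D₁ = -60, D₂ = -60
f is negative-definite; reduce −f:
−f: reduced (well bottom): (4,2,4) with a≤c, −a<b≤a
flip sign back: reduced form of f is (-4,-2,-4)
g is negative-definite; reduce −g:
−g: translate: b→162 (≡1258 mod 548), so (274,1258,1444)→(274,162,24)
−g: flip: (274,162,24)→(24,-162,274)
−g: translate: b→-18 (≡-162 mod 48), so (24,-162,274)→(24,-18,4)
−g: flip: (24,-18,4)→(4,18,24)
−g: translate: b→2 (≡18 mod 8), so (4,18,24)→(4,2,4)
−g: reduced (well bottom): (4,2,4) with a≤c, −a<b≤a
flip sign back: reduced form of g is (-4,-2,-4)
reduced forms (-4, -2, -4) vs (-4, -2, -4) ⇒ equivalent

yes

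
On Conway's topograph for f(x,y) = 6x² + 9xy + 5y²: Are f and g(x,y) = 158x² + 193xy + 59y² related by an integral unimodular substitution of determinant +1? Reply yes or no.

D₁ = -39, D₂ = -39
f: translate: b→-3 (≡9 mod 12), so (6,9,5)→(6,-3,2)
f: flip: (6,-3,2)→(2,3,6)
f: translate: b→-1 (≡3 mod 4), so (2,3,6)→(2,-1,5)
f: reduced (well bottom): (2,-1,5) with a≤c, −a<b≤a
g: translate: b→-123 (≡193 mod 316), so (158,193,59)→(158,-123,24)
g: flip: (158,-123,24)→(24,123,158)
g: translate: b→-21 (≡123 mod 48), so (24,123,158)→(24,-21,5)
g: flip: (24,-21,5)→(5,21,24)
g: translate: b→1 (≡21 mod 10), so (5,21,24)→(5,1,2)
g: flip: (5,1,2)→(2,-1,5)
g: reduced (well bottom): (2,-1,5) with a≤c, −a<b≤a
reduced forms (2, -1, 5) vs (2, -1, 5) ⇒ equivalent

yes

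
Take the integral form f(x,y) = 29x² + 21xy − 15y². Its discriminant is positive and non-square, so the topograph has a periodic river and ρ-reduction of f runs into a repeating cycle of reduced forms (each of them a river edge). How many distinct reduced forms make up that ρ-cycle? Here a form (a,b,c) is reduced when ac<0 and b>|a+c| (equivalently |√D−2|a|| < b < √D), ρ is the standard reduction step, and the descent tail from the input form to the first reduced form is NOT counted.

D = 2181, ⌊√D⌋ = 46
river: ρ → (-15,39,11)
river: ρ → (11,27,-33)
river: ρ → (-33,39,5)
river: ρ → (5,41,-25)
river: ρ → (-25,9,21)
river: ρ → (21,33,-13)
river: ρ → (-13,45,3)
river: ρ → (3,45,-13)
river: ρ → (-13,33,21)
river: ρ → (21,9,-25)
river: ρ → (-25,41,5)
river: ρ → (5,39,-33)
river: ρ → (-33,27,11)
river: ρ → (11,39,-15)
river: ρ → (-15,21,29)
river: ρ → (29,37,-7)
river: ρ → (-7,33,39)
river: ρ → (39,45,-1)
river: ρ → (-1,45,39)
river: ρ → (39,33,-7)
river: ρ → (-7,37,29)
river: ρ → (29,21,-15)
ρ-cycle length = 22 (tail of 0 descent steps not counted)

22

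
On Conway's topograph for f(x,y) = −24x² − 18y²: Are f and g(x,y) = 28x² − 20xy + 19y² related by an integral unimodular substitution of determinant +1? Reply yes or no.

D₁ = -1728, D₂ = -1728
f is negative-definite; reduce −f:
−f: flip: (24,0,18)→(18,0,24)
−f: reduced (well bottom): (18,0,24) with a≤c, −a<b≤a
flip sign back: reduced form of f is (-18,0,-24)
g: flip: (28,-20,19)→(19,20,28)
g: translate: b→-18 (≡20 mod 38), so (19,20,28)→(19,-18,27)
g: reduced (well bottom): (19,-18,27) with a≤c, −a<b≤a
reduced forms (-18, 0, -24) vs (19, -18, 27) ⇒ inequivalent

no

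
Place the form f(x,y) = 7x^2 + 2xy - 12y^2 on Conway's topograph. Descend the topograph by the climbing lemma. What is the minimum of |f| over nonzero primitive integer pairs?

descent: ρ → (-12,-2,7)
descent: ρ → (7,16,-3)  [lands on river]
river: ρ → (-3,14,12)
river: ρ → (12,10,-5)
river: ρ → (-5,10,12)
river: ρ → (12,14,-3)
river: ρ → (-3,16,7)
river: ρ → (7,12,-7)
river: ρ → (-7,16,3)
river: ρ → (3,14,-12)
river: ρ → (-12,10,5)
river: ρ → (5,10,-12)
river: ρ → (-12,14,3)
river: ρ → (3,16,-7)
river: ρ → (-7,12,7)
closes: descent 2, river 14
min |a| on river = 3

3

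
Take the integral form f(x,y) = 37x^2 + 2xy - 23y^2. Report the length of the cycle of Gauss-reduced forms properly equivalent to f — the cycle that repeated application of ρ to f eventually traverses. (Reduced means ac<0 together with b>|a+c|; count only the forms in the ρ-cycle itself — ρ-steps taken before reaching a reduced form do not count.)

D = 3408, ⌊√D⌋ = 58
descent: ρ → (-23,44,16)  [lands on river]
river: ρ → (16,52,-11)
river: ρ → (-11,58,1)
river: ρ → (1,58,-11)
river: ρ → (-11,52,16)
river: ρ → (16,44,-23)
river: ρ → (-23,48,12)
river: ρ → (12,48,-23)
ρ-cycle length = 8 (tail of 1 descent step not counted)

8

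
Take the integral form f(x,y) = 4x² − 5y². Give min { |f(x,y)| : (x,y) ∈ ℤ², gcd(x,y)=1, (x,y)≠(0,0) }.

descent: ρ → (-5,0,4)
descent: ρ → (4,8,-1)  [lands on river]
river: ρ → (-1,8,4)
closes: descent 2, river 2
min |a| on river = 1

1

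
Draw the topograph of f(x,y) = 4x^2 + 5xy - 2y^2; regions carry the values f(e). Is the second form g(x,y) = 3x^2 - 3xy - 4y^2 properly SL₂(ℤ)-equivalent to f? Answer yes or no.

D₁ = 57, D₂ = 57
river cycle of f (length 6): (-2, 7, 1), (1, 7, -2), (-2, 5, 4), (4, 3, -3), (-3, 3, 4), (4, 5, -2)
river cycle of g (length 6): (-4, 3, 3), (3, 3, -4), (-4, 5, 2), (2, 7, -1), (-1, 7, 2), (2, 5, -4)
cycles differ ⇒ inequivalent

no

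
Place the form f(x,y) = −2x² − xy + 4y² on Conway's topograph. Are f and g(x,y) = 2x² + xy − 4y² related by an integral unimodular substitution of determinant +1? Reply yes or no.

D₁ = 33, D₂ = 33
river cycle of f (length 4): (-2, 3, 3), (3, 3, -2), (-2, 5, 1), (1, 5, -2)
river cycle of g (length 4): (2, 5, -1), (-1, 5, 2), (2, 3, -3), (-3, 3, 2)
cycles differ ⇒ inequivalent

no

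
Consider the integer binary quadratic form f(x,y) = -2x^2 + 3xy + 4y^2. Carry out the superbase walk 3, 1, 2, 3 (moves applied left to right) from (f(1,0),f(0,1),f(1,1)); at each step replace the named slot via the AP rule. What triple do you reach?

start (-2,4,5) = (f(1,0),f(0,1),f(1,1))
replace slot 3: 2·((-2)+4) − 5 = -1 → (-2,4,-1)
replace slot 1: 2·(4+(-1)) − (-2) = 8 → (8,4,-1)
replace slot 2: 2·(8+(-1)) − 4 = 10 → (8,10,-1)
replace slot 3: 2·(8+10) − (-1) = 37 → (8,10,37)

8,10,37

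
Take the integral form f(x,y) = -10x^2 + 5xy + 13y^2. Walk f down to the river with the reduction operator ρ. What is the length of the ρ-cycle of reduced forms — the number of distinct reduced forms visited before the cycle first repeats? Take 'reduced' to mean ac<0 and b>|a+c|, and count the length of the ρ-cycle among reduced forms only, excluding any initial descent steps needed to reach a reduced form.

D = 545, ⌊√D⌋ = 23
river: ρ → (13,21,-2)
river: ρ → (-2,23,2)
river: ρ → (2,21,-13)
river: ρ → (-13,5,10)
river: ρ → (10,15,-8)
river: ρ → (-8,17,8)
river: ρ → (8,15,-10)
river: ρ → (-10,5,13)
ρ-cycle length = 8 (tail of 0 descent steps not counted)

8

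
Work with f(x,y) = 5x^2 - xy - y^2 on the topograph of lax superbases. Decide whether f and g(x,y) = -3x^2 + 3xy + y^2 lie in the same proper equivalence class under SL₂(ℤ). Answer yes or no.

D₁ = 21, D₂ = 21
river cycle of f (length 2): (-1, 3, 3), (3, 3, -1)
river cycle of g (length 2): (1, 3, -3), (-3, 3, 1)
cycles differ ⇒ inequivalent

no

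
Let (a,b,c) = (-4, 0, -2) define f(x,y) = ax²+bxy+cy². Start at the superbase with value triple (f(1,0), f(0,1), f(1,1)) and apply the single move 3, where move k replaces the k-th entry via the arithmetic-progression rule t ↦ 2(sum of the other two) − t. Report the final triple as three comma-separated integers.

start (-4,-2,-6) = (f(1,0),f(0,1),f(1,1))
replace slot 3: 2·((-4)+(-2)) − (-6) = -6 → (-4,-2,-6)

-4,-2,-6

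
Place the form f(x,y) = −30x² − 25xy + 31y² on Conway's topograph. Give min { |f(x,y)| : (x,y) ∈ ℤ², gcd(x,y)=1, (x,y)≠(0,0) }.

descent: ρ → (31,25,-30)  [lands on river]
river: ρ → (-30,35,26)
river: ρ → (26,17,-39)
river: ρ → (-39,61,4)
river: ρ → (4,59,-54)
river: ρ → (-54,49,9)
river: ρ → (9,59,-24)
river: ρ → (-24,37,31)
closes: descent 1, river 8
min |a| on river = 4

4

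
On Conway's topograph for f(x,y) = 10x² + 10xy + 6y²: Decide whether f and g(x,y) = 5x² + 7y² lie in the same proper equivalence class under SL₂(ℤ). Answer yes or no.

D₁ = -140, D₂ = -140
f: flip: (10,10,6)→(6,-10,10)
f: translate: b→2 (≡-10 mod 12), so (6,-10,10)→(6,2,6)
f: reduced (well bottom): (6,2,6) with a≤c, −a<b≤a
g: reduced (well bottom): (5,0,7) with a≤c, −a<b≤a
reduced forms (6, 2, 6) vs (5, 0, 7) ⇒ inequivalent

no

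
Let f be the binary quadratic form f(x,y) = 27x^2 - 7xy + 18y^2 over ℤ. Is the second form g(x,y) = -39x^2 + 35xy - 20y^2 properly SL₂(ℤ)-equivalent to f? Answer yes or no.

D₁ = -1895, D₂ = -1895
f: flip: (27,-7,18)→(18,7,27)
f: reduced (well bottom): (18,7,27) with a≤c, −a<b≤a
g is negative-definite; reduce −g:
−g: flip: (39,-35,20)→(20,35,39)
−g: translate: b→-5 (≡35 mod 40), so (20,35,39)→(20,-5,24)
−g: reduced (well bottom): (20,-5,24) with a≤c, −a<b≤a
flip sign back: reduced form of g is (-20,5,-24)
reduced forms (18, 7, 27) vs (-20, 5, -24) ⇒ inequivalent

no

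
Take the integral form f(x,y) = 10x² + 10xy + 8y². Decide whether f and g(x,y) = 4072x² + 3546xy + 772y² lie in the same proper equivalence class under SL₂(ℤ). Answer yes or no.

D₁ = -220, D₂ = -220
f: flip: (10,10,8)→(8,-10,10)
f: translate: b→6 (≡-10 mod 16), so (8,-10,10)→(8,6,8)
f: reduced (well bottom): (8,6,8) with a≤c, −a<b≤a
g: flip: (4072,3546,772)→(772,-3546,4072)
g: translate: b→-458 (≡-3546 mod 1544), so (772,-3546,4072)→(772,-458,68)
g: flip: (772,-458,68)→(68,458,772)
g: translate: b→50 (≡458 mod 136), so (68,458,772)→(68,50,10)
g: flip: (68,50,10)→(10,-50,68)
g: translate: b→10 (≡-50 mod 20), so (10,-50,68)→(10,10,8)
g: flip: (10,10,8)→(8,-10,10)
g: translate: b→6 (≡-10 mod 16), so (8,-10,10)→(8,6,8)
g: reduced (well bottom): (8,6,8) with a≤c, −a<b≤a
reduced forms (8, 6, 8) vs (8, 6, 8) ⇒ equivalent

yes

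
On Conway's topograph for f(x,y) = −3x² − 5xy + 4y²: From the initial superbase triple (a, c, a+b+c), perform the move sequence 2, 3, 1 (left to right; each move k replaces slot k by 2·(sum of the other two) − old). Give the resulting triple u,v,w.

start (-3,4,-4) = (f(1,0),f(0,1),f(1,1))
replace slot 2: 2·((-3)+(-4)) − 4 = -18 → (-3,-18,-4)
replace slot 3: 2·((-3)+(-18)) − (-4) = -38 → (-3,-18,-38)
replace slot 1: 2·((-18)+(-38)) − (-3) = -109 → (-109,-18,-38)

-109,-18,-38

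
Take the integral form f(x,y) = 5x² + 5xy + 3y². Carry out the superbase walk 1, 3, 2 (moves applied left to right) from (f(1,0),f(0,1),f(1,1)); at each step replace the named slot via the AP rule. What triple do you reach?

start (5,3,13) = (f(1,0),f(0,1),f(1,1))
replace slot 1: 2·(3+13) − 5 = 27 → (27,3,13)
replace slot 3: 2·(27+3) − 13 = 47 → (27,3,47)
replace slot 2: 2·(27+47) − 3 = 145 → (27,145,47)

27,145,47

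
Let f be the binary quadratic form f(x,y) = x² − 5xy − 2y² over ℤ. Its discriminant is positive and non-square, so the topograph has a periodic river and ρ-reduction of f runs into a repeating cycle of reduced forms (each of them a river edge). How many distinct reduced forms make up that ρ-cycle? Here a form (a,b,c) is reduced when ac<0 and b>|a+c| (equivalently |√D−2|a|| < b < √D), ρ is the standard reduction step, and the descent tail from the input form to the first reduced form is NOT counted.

D = 33, ⌊√D⌋ = 5
descent: ρ → (-2,5,1)  [lands on river]
river: ρ → (1,5,-2)
river: ρ → (-2,3,3)
river: ρ → (3,3,-2)
ρ-cycle length = 4 (tail of 1 descent step not counted)

4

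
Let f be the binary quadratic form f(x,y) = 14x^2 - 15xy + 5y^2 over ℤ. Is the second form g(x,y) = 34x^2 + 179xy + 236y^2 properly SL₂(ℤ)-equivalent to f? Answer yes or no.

D₁ = -55, D₂ = -55
f: translate: b→13 (≡-15 mod 28), so (14,-15,5)→(14,13,4)
f: flip: (14,13,4)→(4,-13,14)
f: translate: b→3 (≡-13 mod 8), so (4,-13,14)→(4,3,4)
f: reduced (well bottom): (4,3,4) with a≤c, −a<b≤a
g: translate: b→-25 (≡179 mod 68), so (34,179,236)→(34,-25,5)
g: flip: (34,-25,5)→(5,25,34)
g: translate: b→5 (≡25 mod 10), so (5,25,34)→(5,5,4)
g: flip: (5,5,4)→(4,-5,5)
g: translate: b→3 (≡-5 mod 8), so (4,-5,5)→(4,3,4)
g: reduced (well bottom): (4,3,4) with a≤c, −a<b≤a
reduced forms (4, 3, 4) vs (4, 3, 4) ⇒ equivalent

yes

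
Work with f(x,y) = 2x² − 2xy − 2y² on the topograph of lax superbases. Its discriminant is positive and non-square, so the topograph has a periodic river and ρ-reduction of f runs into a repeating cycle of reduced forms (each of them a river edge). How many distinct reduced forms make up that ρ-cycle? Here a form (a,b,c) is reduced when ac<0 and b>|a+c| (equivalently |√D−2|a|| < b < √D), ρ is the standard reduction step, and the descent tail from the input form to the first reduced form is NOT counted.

D = 20, ⌊√D⌋ = 4
descent: ρ → (-2,2,2)  [lands on river]
river: ρ → (2,2,-2)
ρ-cycle length = 2 (tail of 1 descent step not counted)

2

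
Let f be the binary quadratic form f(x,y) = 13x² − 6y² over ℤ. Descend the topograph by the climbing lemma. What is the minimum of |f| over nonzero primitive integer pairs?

descent: ρ → (-6,12,7)  [lands on river]
river: ρ → (7,16,-2)
river: ρ → (-2,16,7)
river: ρ → (7,12,-6)
closes: descent 1, river 4
min |a| on river = 2

2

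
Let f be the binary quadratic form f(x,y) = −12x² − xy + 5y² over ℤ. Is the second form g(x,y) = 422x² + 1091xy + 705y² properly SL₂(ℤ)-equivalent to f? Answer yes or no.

D₁ = 241, D₂ = 241
river cycle of f (length 38): (5, 11, -6), (-6, 13, 3), (3, 11, -10), (-10, 9, 4), (4, 15, -1), (-1, 15, 4), (4, 9, -10), (-10, 11, 3), (3, 13, -6), (-6, 11, 5), … (28 more)
river cycle of g (length 38): (5, 11, -6), (-6, 13, 3), (3, 11, -10), (-10, 9, 4), (4, 15, -1), (-1, 15, 4), (4, 9, -10), (-10, 11, 3), (3, 13, -6), (-6, 11, 5), … (28 more)
cycles coincide ⇒ equivalent

yes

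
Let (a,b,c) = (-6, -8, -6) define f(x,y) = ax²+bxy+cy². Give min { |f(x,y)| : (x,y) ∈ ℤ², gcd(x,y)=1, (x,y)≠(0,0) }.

translate: b→-4 (≡8 mod 12), so (6,8,6)→(6,-4,4)
flip: (6,-4,4)→(4,4,6)
reduced (well bottom): (4,4,6) with a≤c, −a<b≤a
well minimum |f| = |-4| = 4 (negative-definite)

4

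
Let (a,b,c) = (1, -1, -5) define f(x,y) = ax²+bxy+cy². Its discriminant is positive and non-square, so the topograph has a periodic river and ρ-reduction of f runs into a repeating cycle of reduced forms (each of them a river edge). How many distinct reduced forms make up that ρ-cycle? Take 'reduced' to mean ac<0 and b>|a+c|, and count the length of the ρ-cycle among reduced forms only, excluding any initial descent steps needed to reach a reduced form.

D = 21, ⌊√D⌋ = 4
descent: ρ → (-5,1,1)
descent: ρ → (1,3,-3)  [lands on river]
river: ρ → (-3,3,1)
ρ-cycle length = 2 (tail of 2 descent steps not counted)

2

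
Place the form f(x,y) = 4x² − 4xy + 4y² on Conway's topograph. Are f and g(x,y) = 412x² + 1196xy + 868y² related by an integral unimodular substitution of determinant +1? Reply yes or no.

D₁ = -48, D₂ = -48
f: translate: b→4 (≡-4 mod 8), so (4,-4,4)→(4,4,4)
f: reduced (well bottom): (4,4,4) with a≤c, −a<b≤a
g: translate: b→372 (≡1196 mod 824), so (412,1196,868)→(412,372,84)
g: flip: (412,372,84)→(84,-372,412)
g: translate: b→-36 (≡-372 mod 168), so (84,-372,412)→(84,-36,4)
g: flip: (84,-36,4)→(4,36,84)
g: translate: b→4 (≡36 mod 8), so (4,36,84)→(4,4,4)
g: reduced (well bottom): (4,4,4) with a≤c, −a<b≤a
reduced forms (4, 4, 4) vs (4, 4, 4) ⇒ equivalent

yes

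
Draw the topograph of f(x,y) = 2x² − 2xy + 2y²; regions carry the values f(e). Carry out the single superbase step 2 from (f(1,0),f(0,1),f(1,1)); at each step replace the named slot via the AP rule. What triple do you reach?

start (2,2,2) = (f(1,0),f(0,1),f(1,1))
replace slot 2: 2·(2+2) − 2 = 6 → (2,6,2)

2,6,2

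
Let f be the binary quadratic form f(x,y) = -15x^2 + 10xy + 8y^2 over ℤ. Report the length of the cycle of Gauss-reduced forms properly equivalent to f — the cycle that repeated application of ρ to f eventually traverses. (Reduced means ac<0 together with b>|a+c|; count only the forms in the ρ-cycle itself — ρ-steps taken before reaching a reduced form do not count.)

D = 580, ⌊√D⌋ = 24
river: ρ → (8,22,-3)
river: ρ → (-3,20,15)
river: ρ → (15,10,-8)
river: ρ → (-8,22,3)
river: ρ → (3,20,-15)
river: ρ → (-15,10,8)
ρ-cycle length = 6 (tail of 0 descent steps not counted)

6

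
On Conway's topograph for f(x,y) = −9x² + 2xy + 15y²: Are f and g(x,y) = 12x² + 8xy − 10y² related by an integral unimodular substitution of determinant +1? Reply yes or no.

D₁ = 544, D₂ = 544
river cycle of f (length 4): (-9, 20, 4), (4, 20, -9), (-9, 16, 8), (8, 16, -9)
river cycle of g (length 6): (-10, 12, 10), (10, 8, -12), (-12, 16, 6), (6, 20, -6), (-6, 16, 12), (12, 8, -10)
cycles differ ⇒ inequivalent

no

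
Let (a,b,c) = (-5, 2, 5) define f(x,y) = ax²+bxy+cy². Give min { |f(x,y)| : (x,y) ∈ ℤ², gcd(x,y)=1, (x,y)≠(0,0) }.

river: ρ → (5,8,-2)
river: ρ → (-2,8,5)
river: ρ → (5,2,-5)
river: ρ → (-5,8,2)
river: ρ → (2,8,-5)
river: ρ → (-5,2,5)
closes: descent 0, river 6
min |a| on river = 2

2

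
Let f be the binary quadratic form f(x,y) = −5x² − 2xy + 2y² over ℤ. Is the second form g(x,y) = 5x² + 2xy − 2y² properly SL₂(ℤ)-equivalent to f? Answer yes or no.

D₁ = 44, D₂ = 44
river cycle of f (length 2): (2, 6, -1), (-1, 6, 2)
river cycle of g (length 2): (-2, 6, 1), (1, 6, -2)
cycles differ ⇒ inequivalent

no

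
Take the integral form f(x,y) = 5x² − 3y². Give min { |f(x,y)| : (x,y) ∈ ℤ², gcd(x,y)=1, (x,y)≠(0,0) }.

descent: ρ → (-3,6,2)  [lands on river]
river: ρ → (2,6,-3)
closes: descent 1, river 2
min |a| on river = 2

2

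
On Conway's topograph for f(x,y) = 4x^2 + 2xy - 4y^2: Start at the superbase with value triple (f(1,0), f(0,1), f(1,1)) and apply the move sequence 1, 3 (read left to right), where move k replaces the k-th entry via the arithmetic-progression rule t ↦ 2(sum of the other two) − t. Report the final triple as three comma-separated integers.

start (4,-4,2) = (f(1,0),f(0,1),f(1,1))
replace slot 1: 2·((-4)+2) − 4 = -8 → (-8,-4,2)
replace slot 3: 2·((-8)+(-4)) − 2 = -26 → (-8,-4,-26)

-8,-4,-26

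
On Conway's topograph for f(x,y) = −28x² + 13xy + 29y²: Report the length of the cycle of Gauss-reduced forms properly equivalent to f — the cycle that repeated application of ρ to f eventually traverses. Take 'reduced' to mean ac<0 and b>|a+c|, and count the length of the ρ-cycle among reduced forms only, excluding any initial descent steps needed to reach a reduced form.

D = 3417, ⌊√D⌋ = 58
river: ρ → (29,45,-12)
river: ρ → (-12,51,17)
river: ρ → (17,51,-12)
river: ρ → (-12,45,29)
river: ρ → (29,13,-28)
river: ρ → (-28,43,14)
river: ρ → (14,41,-31)
river: ρ → (-31,21,24)
river: ρ → (24,27,-28)
river: ρ → (-28,29,23)
river: ρ → (23,17,-34)
river: ρ → (-34,51,6)
river: ρ → (6,57,-7)
river: ρ → (-7,55,14)
river: ρ → (14,57,-3)
river: ρ → (-3,57,14)
river: ρ → (14,55,-7)
river: ρ → (-7,57,6)
river: ρ → (6,51,-34)
river: ρ → (-34,17,23)
river: ρ → (23,29,-28)
river: ρ → (-28,27,24)
river: ρ → (24,21,-31)
river: ρ → (-31,41,14)
river: ρ → (14,43,-28)
river: ρ → (-28,13,29)
ρ-cycle length = 26 (tail of 0 descent steps not counted)

26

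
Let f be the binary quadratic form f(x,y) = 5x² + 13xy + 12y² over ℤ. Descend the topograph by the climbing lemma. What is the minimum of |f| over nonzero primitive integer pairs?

translate: b→3 (≡13 mod 10), so (5,13,12)→(5,3,4)
flip: (5,3,4)→(4,-3,5)
reduced (well bottom): (4,-3,5) with a≤c, −a<b≤a
well minimum = a = 4

4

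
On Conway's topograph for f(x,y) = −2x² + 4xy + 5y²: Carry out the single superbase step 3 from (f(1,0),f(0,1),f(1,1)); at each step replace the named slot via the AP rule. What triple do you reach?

start (-2,5,7) = (f(1,0),f(0,1),f(1,1))
replace slot 3: 2·((-2)+5) − 7 = -1 → (-2,5,-1)

-2,5,-1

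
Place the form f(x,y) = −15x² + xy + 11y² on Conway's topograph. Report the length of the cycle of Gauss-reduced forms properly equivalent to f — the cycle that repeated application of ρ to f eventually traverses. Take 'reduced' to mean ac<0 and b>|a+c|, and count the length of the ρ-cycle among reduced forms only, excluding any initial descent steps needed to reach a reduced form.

D = 661, ⌊√D⌋ = 25
descent: ρ → (11,21,-5)  [lands on river]
river: ρ → (-5,19,15)
river: ρ → (15,11,-9)
river: ρ → (-9,25,1)
river: ρ → (1,25,-9)
river: ρ → (-9,11,15)
river: ρ → (15,19,-5)
river: ρ → (-5,21,11)
river: ρ → (11,23,-3)
river: ρ → (-3,25,3)
river: ρ → (3,23,-11)
river: ρ → (-11,21,5)
river: ρ → (5,19,-15)
river: ρ → (-15,11,9)
river: ρ → (9,25,-1)
river: ρ → (-1,25,9)
river: ρ → (9,11,-15)
river: ρ → (-15,19,5)
river: ρ → (5,21,-11)
river: ρ → (-11,23,3)
river: ρ → (3,25,-3)
river: ρ → (-3,23,11)
ρ-cycle length = 22 (tail of 1 descent step not counted)

22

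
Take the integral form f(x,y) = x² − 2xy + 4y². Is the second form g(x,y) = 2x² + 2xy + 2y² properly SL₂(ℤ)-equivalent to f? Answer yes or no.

D₁ = -12, D₂ = -12
f: translate: b→0 (≡-2 mod 2), so (1,-2,4)→(1,0,3)
f: reduced (well bottom): (1,0,3) with a≤c, −a<b≤a
g: reduced (well bottom): (2,2,2) with a≤c, −a<b≤a
reduced forms (1, 0, 3) vs (2, 2, 2) ⇒ inequivalent

no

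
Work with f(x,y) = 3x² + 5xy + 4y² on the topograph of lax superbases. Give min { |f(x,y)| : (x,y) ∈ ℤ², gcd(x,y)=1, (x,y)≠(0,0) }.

translate: b→-1 (≡5 mod 6), so (3,5,4)→(3,-1,2)
flip: (3,-1,2)→(2,1,3)
reduced (well bottom): (2,1,3) with a≤c, −a<b≤a
well minimum = a = 2

2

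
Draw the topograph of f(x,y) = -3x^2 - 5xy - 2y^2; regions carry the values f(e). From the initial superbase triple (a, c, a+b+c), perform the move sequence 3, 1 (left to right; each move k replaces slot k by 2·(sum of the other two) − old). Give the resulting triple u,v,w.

start (-3,-2,-10) = (f(1,0),f(0,1),f(1,1))
replace slot 3: 2·((-3)+(-2)) − (-10) = 0 → (-3,-2,0)
replace slot 1: 2·((-2)+0) − (-3) = -1 → (-1,-2,0)

-1,-2,0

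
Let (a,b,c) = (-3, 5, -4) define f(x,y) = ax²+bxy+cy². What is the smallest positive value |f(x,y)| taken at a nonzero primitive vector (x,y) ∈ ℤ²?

translate: b→1 (≡-5 mod 6), so (3,-5,4)→(3,1,2)
flip: (3,1,2)→(2,-1,3)
reduced (well bottom): (2,-1,3) with a≤c, −a<b≤a
well minimum |f| = |-2| = 2 (negative-definite)

2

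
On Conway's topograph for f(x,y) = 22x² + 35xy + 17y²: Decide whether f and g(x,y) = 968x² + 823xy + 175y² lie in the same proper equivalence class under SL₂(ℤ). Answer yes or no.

D₁ = -271, D₂ = -271
f: translate: b→-9 (≡35 mod 44), so (22,35,17)→(22,-9,4)
f: flip: (22,-9,4)→(4,9,22)
f: translate: b→1 (≡9 mod 8), so (4,9,22)→(4,1,17)
f: reduced (well bottom): (4,1,17) with a≤c, −a<b≤a
g: flip: (968,823,175)→(175,-823,968)
g: translate: b→-123 (≡-823 mod 350), so (175,-823,968)→(175,-123,22)
g: flip: (175,-123,22)→(22,123,175)
g: translate: b→-9 (≡123 mod 44), so (22,123,175)→(22,-9,4)
g: flip: (22,-9,4)→(4,9,22)
g: translate: b→1 (≡9 mod 8), so (4,9,22)→(4,1,17)
g: reduced (well bottom): (4,1,17) with a≤c, −a<b≤a
reduced forms (4, 1, 17) vs (4, 1, 17) ⇒ equivalent

yes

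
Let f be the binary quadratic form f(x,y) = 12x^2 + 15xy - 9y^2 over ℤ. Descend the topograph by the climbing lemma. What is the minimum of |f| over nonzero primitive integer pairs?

river: ρ → (-9,21,6)
river: ρ → (6,15,-18)
river: ρ → (-18,21,3)
river: ρ → (3,21,-18)
river: ρ → (-18,15,6)
river: ρ → (6,21,-9)
river: ρ → (-9,15,12)
river: ρ → (12,9,-12)
river: ρ → (-12,15,9)
river: ρ → (9,21,-6)
river: ρ → (-6,15,18)
river: ρ → (18,21,-3)
river: ρ → (-3,21,18)
river: ρ → (18,15,-6)
river: ρ → (-6,21,9)
river: ρ → (9,15,-12)
river: ρ → (-12,9,12)
river: ρ → (12,15,-9)
closes: descent 0, river 18
min |a| on river = 3

3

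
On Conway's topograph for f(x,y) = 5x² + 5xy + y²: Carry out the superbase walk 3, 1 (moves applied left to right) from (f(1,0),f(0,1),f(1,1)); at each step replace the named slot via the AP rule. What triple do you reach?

start (5,1,11) = (f(1,0),f(0,1),f(1,1))
replace slot 3: 2·(5+1) − 11 = 1 → (5,1,1)
replace slot 1: 2·(1+1) − 5 = -1 → (-1,1,1)

-1,1,1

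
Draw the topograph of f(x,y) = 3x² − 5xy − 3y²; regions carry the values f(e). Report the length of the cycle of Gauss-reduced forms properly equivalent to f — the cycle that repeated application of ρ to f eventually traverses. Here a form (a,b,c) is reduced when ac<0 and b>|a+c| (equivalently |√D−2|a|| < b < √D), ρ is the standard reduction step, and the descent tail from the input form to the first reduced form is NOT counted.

D = 61, ⌊√D⌋ = 7
descent: ρ → (-3,5,3)  [lands on river]
river: ρ → (3,7,-1)
river: ρ → (-1,7,3)
river: ρ → (3,5,-3)
river: ρ → (-3,7,1)
river: ρ → (1,7,-3)
ρ-cycle length = 6 (tail of 1 descent step not counted)

6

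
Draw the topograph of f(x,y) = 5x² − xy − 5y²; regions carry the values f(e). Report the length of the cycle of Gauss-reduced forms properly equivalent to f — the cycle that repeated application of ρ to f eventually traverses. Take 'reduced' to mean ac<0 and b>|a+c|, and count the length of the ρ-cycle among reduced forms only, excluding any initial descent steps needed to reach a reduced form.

D = 101, ⌊√D⌋ = 10
descent: ρ → (-5,1,5)  [lands on river]
river: ρ → (5,9,-1)
river: ρ → (-1,9,5)
river: ρ → (5,1,-5)
river: ρ → (-5,9,1)
river: ρ → (1,9,-5)
ρ-cycle length = 6 (tail of 1 descent step not counted)

6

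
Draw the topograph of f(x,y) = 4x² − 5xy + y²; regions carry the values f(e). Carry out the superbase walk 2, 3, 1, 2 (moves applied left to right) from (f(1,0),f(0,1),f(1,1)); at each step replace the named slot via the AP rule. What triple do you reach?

start (4,1,0) = (f(1,0),f(0,1),f(1,1))
replace slot 2: 2·(4+0) − 1 = 7 → (4,7,0)
replace slot 3: 2·(4+7) − 0 = 22 → (4,7,22)
replace slot 1: 2·(7+22) − 4 = 54 → (54,7,22)
replace slot 2: 2·(54+22) − 7 = 145 → (54,145,22)

54,145,22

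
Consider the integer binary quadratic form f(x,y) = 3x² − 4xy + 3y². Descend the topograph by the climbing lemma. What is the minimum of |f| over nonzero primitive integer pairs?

translate: b→2 (≡-4 mod 6), so (3,-4,3)→(3,2,2)
flip: (3,2,2)→(2,-2,3)
translate: b→2 (≡-2 mod 4), so (2,-2,3)→(2,2,3)
reduced (well bottom): (2,2,3) with a≤c, −a<b≤a
well minimum = a = 2

2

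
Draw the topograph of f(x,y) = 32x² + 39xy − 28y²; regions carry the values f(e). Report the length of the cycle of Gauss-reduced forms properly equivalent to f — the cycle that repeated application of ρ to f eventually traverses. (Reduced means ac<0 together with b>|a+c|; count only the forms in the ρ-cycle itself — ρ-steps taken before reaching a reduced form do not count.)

D = 5105, ⌊√D⌋ = 71
river: ρ → (-28,17,43)
river: ρ → (43,69,-2)
river: ρ → (-2,71,8)
river: ρ → (8,57,-58)
river: ρ → (-58,59,7)
river: ρ → (7,67,-22)
river: ρ → (-22,65,10)
river: ρ → (10,55,-52)
river: ρ → (-52,49,13)
river: ρ → (13,55,-40)
river: ρ → (-40,25,28)
river: ρ → (28,31,-37)
river: ρ → (-37,43,22)
river: ρ → (22,45,-35)
river: ρ → (-35,25,32)
river: ρ → (32,39,-28)
ρ-cycle length = 16 (tail of 0 descent steps not counted)

16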